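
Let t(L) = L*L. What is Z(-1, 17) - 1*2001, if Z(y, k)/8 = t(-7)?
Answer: -1609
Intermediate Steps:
t(L) = L²
Z(y, k) = 392 (Z(y, k) = 8*(-7)² = 8*49 = 392)
Z(-1, 17) - 1*2001 = 392 - 1*2001 = 392 - 2001 = -1609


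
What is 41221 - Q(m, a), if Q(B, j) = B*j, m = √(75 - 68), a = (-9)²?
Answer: 41221 - 81*√7 ≈ 41007.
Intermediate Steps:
a = 81
m = √7 ≈ 2.6458
41221 - Q(m, a) = 41221 - √7*81 = 41221 - 81*√7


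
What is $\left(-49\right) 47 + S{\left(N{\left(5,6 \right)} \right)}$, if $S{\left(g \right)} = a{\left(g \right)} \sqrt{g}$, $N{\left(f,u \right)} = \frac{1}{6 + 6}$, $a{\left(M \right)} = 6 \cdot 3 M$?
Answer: $-2303 + \frac{\sqrt{3}}{4} \approx -2302.6$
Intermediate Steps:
$a{\left(M \right)} = 18 M$
$N{\left(f,u \right)} = \frac{1}{12}$
$S{\left(g \right)} = 18 g^{\frac{3}{2}}$ ($S{\left(g \right)} = 18 g \sqrt{g} = 18 g^{\frac{3}{2}}$)
$\left(-49\right) 47 + S{\left(N{\left(5,6 \right)} \right)} = \left(-49\right) 47 + \frac{18}{24 \sqrt{3}} = -2303 + 18 \frac{\sqrt{3}}{72} = -2303 + \frac{\sqrt{3}}{4}$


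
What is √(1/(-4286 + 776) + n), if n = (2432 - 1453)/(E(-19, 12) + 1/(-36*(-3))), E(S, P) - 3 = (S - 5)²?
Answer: √9049284683973690/73163610 ≈ 1.3002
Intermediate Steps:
E(S, P) = 3 + (-5 + S)² (E(S, P) = 3 + (S - 5)² = 3 + (-5 + S)²)
n = 105732/62533 (n = (2432 - 1453)/((3 + (-5 - 19)²) + 1/(-36*(-3))) = 979/((3 + (-24)²) + 1/108) = 979/((3 + 576) + 1/108) = 979/(579 + 1/108) = 979/(62533/108) = 979*(108/62533) = 105732/62533 ≈ 1.6908)
√(1/(-4286 + 776) + n) = √(1/(-4286 + 776) + 105732/62533) = √(1/(-3510) + 105732/62533) = √(-1/3510 + 105732/62533) = √(371056787/219490830) = √9049284683973690/73163610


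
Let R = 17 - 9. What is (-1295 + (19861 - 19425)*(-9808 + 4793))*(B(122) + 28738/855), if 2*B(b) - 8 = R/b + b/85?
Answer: -14883056947369/177327 ≈ -8.3930e+7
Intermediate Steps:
R = 8
B(b) = 4 + 4/b + b/170 (B(b) = 4 + (8/b + b/85)/2 = 4 + (4/b + b/170) = 4 + 4/b + b/170)
(-1295 + (19861 - 19425)*(-9808 + 4793))*(B(122) + 28738/855) = (-1295 + (19861 - 19425)*(-9808 + 4793))*((4 + 4/122 + (1/170)*122) + 28738/855) = (-1295 + 436*(-5015))*((4 + 4*(1/122) + 61/85) + 28738*(1/855)) = (-1295 - 2186540)*((4 + 2/61 + 61/85) + 28738/855) = -2187835*(24631/5185 + 28738/855) = -2187835*34013207/886635 = -14883056947369/177327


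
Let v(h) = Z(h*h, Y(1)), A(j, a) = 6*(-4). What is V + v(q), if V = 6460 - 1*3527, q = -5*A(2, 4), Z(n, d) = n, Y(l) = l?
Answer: 17333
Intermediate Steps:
A(j, a) = -24
q = 120 (q = -5*(-24) = 120)
v(h) = h² (v(h) = h*h = h²)
V = 2933 (V = 6460 - 3527 = 2933)
V + v(q) = 2933 + 120² = 2933 + 14400 = 17333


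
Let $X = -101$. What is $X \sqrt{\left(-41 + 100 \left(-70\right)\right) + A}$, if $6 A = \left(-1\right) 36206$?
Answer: $- \frac{101 i \sqrt{117678}}{3} \approx - 11549.0 i$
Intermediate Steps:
$A = - \frac{18103}{3}$ ($A = \frac{\left(-1\right) 36206}{6} = \frac{1}{6} \left(-36206\right) = - \frac{18103}{3} \approx -6034.3$)
$X \sqrt{\left(-41 + 100 \left(-70\right)\right) + A} = - 101 \sqrt{\left(-41 + 100 \left(-70\right)\right) - \frac{18103}{3}} = - 101 \sqrt{\left(-41 - 7000\right) - \frac{18103}{3}} = - 101 \sqrt{-7041 - \frac{18103}{3}} = - 101 \sqrt{- \frac{39226}{3}} = - 101 \frac{i \sqrt{117678}}{3} = - \frac{101 i \sqrt{117678}}{3}$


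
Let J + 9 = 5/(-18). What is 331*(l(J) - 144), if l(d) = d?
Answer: -913229/18 ≈ -50735.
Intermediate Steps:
J = -167/18 (J = -9 + 5/(-18) = -9 + 5*(-1/18) = -9 - 5/18 = -167/18 ≈ -9.2778)
331*(l(J) - 144) = 331*(-167/18 - 144) = 331*(-2759/18) = -913229/18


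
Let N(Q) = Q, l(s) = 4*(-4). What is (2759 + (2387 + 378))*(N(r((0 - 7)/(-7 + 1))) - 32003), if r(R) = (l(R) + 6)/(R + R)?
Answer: -1237657724/7 ≈ -1.7681e+8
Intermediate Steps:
l(s) = -16
r(R) = -5/R (r(R) = (-16 + 6)/(R + R) = -10*1/(2*R) = -5/R)
(2759 + (2387 + 378))*(N(r((0 - 7)/(-7 + 1))) - 32003) = (2759 + (2387 + 378))*(-5*(-7 + 1)/(0 - 7) - 32003) = (2759 + 2765)*(-5/((-7/(-6))) - 32003) = 5524*(-5/((-7*(-1/6))) - 32003) = 5524*(-5/7/6 - 32003) = 5524*(-5*6/7 - 32003) = 5524*(-30/7 - 32003) = 5524*(-224051/7) = -1237657724/7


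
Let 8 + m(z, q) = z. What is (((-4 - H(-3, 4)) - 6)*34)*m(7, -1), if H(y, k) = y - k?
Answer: 102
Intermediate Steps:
m(z, q) = -8 + z
(((-4 - H(-3, 4)) - 6)*34)*m(7, -1) = (((-4 - (-3 - 1*4)) - 6)*34)*(-8 + 7) = (((-4 - (-3 - 4)) - 6)*34)*(-1) = (((-4 - 1*(-7)) - 6)*34)*(-1) = (((-4 + 7) - 6)*34)*(-1) = ((3 - 6)*34)*(-1) = -3*34*(-1) = -102*(-1) = 102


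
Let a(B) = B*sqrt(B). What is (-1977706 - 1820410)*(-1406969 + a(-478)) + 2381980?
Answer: 5343833852384 + 1815499448*I*sqrt(478) ≈ 5.3438e+12 + 3.9693e+10*I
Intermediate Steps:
a(B) = B**(3/2)
(-1977706 - 1820410)*(-1406969 + a(-478)) + 2381980 = (-1977706 - 1820410)*(-1406969 + (-478)**(3/2)) + 2381980 = -3798116*(-1406969 - 478*I*sqrt(478)) + 2381980 = (5343831470404 + 1815499448*I*sqrt(478)) + 2381980 = 5343833852384 + 1815499448*I*sqrt(478)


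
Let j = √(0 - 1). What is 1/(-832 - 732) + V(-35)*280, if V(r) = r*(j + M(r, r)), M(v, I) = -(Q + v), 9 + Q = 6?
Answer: -582433601/1564 - 9800*I ≈ -3.724e+5 - 9800.0*I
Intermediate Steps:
Q = -3 (Q = -9 + 6 = -3)
M(v, I) = 3 - v (M(v, I) = -(-3 + v) = 3 - v)
j = I (j = √(-1) = I ≈ 1.0*I)
V(r) = r*(3 + I - r) (V(r) = r*(I + (3 - r)) = r*(3 + I - r))
1/(-832 - 732) + V(-35)*280 = 1/(-832 - 732) - 35*(3 + I - 1*(-35))*280 = 1/(-1564) - 35*(3 + I + 35)*280 = -1/1564 - 35*(38 + I)*280 = -1/1564 + (-1330 - 35*I)*280 = -1/1564 + (-372400 - 9800*I) = -582433601/1564 - 9800*I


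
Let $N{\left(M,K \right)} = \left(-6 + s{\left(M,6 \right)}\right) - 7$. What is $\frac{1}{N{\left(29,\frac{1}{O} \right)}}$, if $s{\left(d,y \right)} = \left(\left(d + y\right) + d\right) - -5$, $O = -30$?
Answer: $\frac{1}{56} \approx 0.017857$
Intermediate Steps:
$s{\left(d,y \right)} = 5 + y + 2 d$ ($s{\left(d,y \right)} = \left(y + 2 d\right) + 5 = 5 + y + 2 d$)
$N{\left(M,K \right)} = -2 + 2 M$ ($N{\left(M,K \right)} = \left(-6 + \left(5 + 6 + 2 M\right)\right) - 7 = \left(-6 + \left(11 + 2 M\right)\right) - 7 = \left(5 + 2 M\right) - 7 = -2 + 2 M$)
$\frac{1}{N{\left(29,\frac{1}{O} \right)}} = \frac{1}{-2 + 2 \cdot 29} = \frac{1}{-2 + 58} = \frac{1}{56}$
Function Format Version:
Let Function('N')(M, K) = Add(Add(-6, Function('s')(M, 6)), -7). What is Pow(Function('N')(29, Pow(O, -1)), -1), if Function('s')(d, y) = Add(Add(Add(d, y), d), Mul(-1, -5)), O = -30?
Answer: Rational(1, 56) ≈ 0.017857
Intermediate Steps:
Function('s')(d, y) = Add(5, y, Mul(2, d)) (Function('s')(d, y) = Add(Add(y, Mul(2, d)), 5) = Add(5, y, Mul(2, d)))
Function('N')(M, K) = Add(-2, Mul(2, M)) (Function('N')(M, K) = Add(Add(-6, Add(5, 6, Mul(2, M))), -7) = Add(Add(-6, Add(11, Mul(2, M))), -7) = Add(Add(5, Mul(2, M)), -7) = Add(-2, Mul(2, M)))
Pow(Function('N')(29, Pow(O, -1)), -1) = Pow(Add(-2, Mul(2, 29)), -1) = Pow(Add(-2, 58), -1) = Pow(56, -1) = Rational(1, 56)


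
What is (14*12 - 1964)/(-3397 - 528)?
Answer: 1796/3925 ≈ 0.45758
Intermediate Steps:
(14*12 - 1964)/(-3397 - 528) = (168 - 1964)/(-3925) = -1796*(-1/3925) = 1796/3925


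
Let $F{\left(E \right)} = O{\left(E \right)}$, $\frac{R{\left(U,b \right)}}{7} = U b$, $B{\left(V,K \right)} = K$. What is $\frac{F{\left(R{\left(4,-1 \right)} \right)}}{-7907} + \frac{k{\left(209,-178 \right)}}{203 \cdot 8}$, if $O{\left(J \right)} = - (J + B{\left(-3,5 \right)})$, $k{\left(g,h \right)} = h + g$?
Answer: $\frac{207765}{12840968} \approx 0.01618$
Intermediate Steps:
$k{\left(g,h \right)} = g + h$
$O{\left(J \right)} = -5 - J$ ($O{\left(J \right)} = - (J + 5) = - (5 + J) = -5 - J$)
$R{\left(U,b \right)} = 7 U b$
$F{\left(E \right)} = -5 - E$
$\frac{F{\left(R{\left(4,-1 \right)} \right)}}{-7907} + \frac{k{\left(209,-178 \right)}}{203 \cdot 8} = \frac{-5 - 7 \cdot 4 \left(-1\right)}{-7907} + \frac{209 - 178}{203 \cdot 8} = \left(-5 - -28\right) \left(- \frac{1}{7907}\right) + \frac{31}{1624} = \left(-5 + 28\right) \left(- \frac{1}{7907}\right) + 31 \cdot \frac{1}{1624} = 23 \left(- \frac{1}{7907}\right) + \frac{31}{1624} = - \frac{23}{7907} + \frac{31}{1624} = \frac{207765}{12840968}$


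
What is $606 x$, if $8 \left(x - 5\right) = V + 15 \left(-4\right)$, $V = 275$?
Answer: $\frac{77265}{4} \approx 19316.0$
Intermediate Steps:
$x = \frac{255}{8}$ ($x = 5 + \frac{275 + 15 \left(-4\right)}{8} = 5 + \frac{275 - 60}{8} = 5 + \frac{1}{8} \cdot 215 = 5 + \frac{215}{8} = \frac{255}{8} \approx 31.875$)
$606 x = 606 \cdot \frac{255}{8} = \frac{77265}{4}$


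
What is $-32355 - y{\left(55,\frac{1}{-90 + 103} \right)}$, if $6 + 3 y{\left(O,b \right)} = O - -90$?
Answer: $- \frac{97204}{3} \approx -32401.0$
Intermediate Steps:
$y{\left(O,b \right)} = 28 + \frac{O}{3}$ ($y{\left(O,b \right)} = -2 + \frac{O - -90}{3} = -2 + \frac{O + 90}{3} = -2 + \frac{90 + O}{3} = -2 + \left(30 + \frac{O}{3}\right) = 28 + \frac{O}{3}$)
$-32355 - y{\left(55,\frac{1}{-90 + 103} \right)} = -32355 - \left(28 + \frac{1}{3} \cdot 55\right) = -32355 - \left(28 + \frac{55}{3}\right) = -32355 - \frac{139}{3} = - \frac{97204}{3}$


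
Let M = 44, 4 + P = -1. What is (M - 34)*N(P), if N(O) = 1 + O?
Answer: -40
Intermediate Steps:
P = -5 (P = -4 - 1 = -5)
(M - 34)*N(P) = (44 - 34)*(1 - 5) = 10*(-4) = -40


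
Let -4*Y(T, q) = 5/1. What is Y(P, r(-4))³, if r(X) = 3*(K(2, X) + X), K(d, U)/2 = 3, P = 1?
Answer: -125/64 ≈ -1.9531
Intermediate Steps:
K(d, U) = 6 (K(d, U) = 2*3 = 6)
r(X) = 18 + 3*X (r(X) = 3*(6 + X) = 18 + 3*X)
Y(T, q) = -5/4 (Y(T, q) = -5/(4*1) = -5/4)
Y(P, r(-4))³ = (-5/4)³ = -125/64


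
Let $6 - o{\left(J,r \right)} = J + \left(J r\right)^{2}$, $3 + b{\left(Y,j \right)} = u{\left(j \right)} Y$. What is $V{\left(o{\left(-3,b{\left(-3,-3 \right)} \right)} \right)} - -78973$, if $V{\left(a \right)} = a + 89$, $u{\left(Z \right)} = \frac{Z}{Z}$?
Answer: $78747$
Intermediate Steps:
$u{\left(Z \right)} = 1$
$b{\left(Y,j \right)} = -3 + Y$ ($b{\left(Y,j \right)} = -3 + 1 Y = -3 + Y$)
$o{\left(J,r \right)} = 6 - J - J^{2} r^{2}$ ($o{\left(J,r \right)} = 6 - \left(J + \left(J r\right)^{2}\right) = 6 - \left(J + J^{2} r^{2}\right) = 6 - J - J^{2} r^{2}$)
$V{\left(a \right)} = 89 + a$
$V{\left(o{\left(-3,b{\left(-3,-3 \right)} \right)} \right)} - -78973 = \left(89 - \left(-9 + \left(-3\right)^{2} \left(-3 - 3\right)^{2}\right)\right) - -78973 = \left(89 + \left(6 + 3 - 9 \left(-6\right)^{2}\right)\right) + 78973 = \left(89 + \left(6 + 3 - 9 \cdot 36\right)\right) + 78973 = \left(89 + \left(6 + 3 - 324\right)\right) + 78973 = \left(89 - 315\right) + 78973 = -226 + 78973 = 78747$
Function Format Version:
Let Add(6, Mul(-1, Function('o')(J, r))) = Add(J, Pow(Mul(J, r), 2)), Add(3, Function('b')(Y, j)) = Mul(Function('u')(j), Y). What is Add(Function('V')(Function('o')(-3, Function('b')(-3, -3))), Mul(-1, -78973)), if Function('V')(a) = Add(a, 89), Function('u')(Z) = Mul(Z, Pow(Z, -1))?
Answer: 78747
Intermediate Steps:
Function('u')(Z) = 1
Function('b')(Y, j) = Add(-3, Y) (Function('b')(Y, j) = Add(-3, Mul(1, Y)) = Add(-3, Y))
Function('o')(J, r) = Add(6, Mul(-1, J), Mul(-1, Pow(J, 2), Pow(r, 2))) (Function('o')(J, r) = Add(6, Mul(-1, Add(J, Pow(Mul(J, r), 2)))) = Add(6, Mul(-1, Add(J, Mul(Pow(J, 2), Pow(r, 2))))) = Add(6, Add(Mul(-1, J), Mul(-1, Pow(J, 2), Pow(r, 2)))) = Add(6, Mul(-1, J), Mul(-1, Pow(J, 2), Pow(r, 2))))
Function('V')(a) = Add(89, a)
Add(Function('V')(Function('o')(-3, Function('b')(-3, -3))), Mul(-1, -78973)) = Add(Add(89, Add(6, Mul(-1, -3), Mul(-1, Pow(-3, 2), Pow(Add(-3, -3), 2)))), Mul(-1, -78973)) = Add(Add(89, Add(6, 3, Mul(-1, 9, Pow(-6, 2)))), 78973) = Add(Add(89, Add(6, 3, Mul(-1, 9, 36))), 78973) = Add(Add(89, Add(6, 3, -324)), 78973) = Add(Add(89, -315), 78973) = Add(-226, 78973) = 78747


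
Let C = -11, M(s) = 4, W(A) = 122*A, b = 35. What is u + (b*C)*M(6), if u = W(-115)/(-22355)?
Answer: -6882534/4471 ≈ -1539.4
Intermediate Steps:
u = 2806/4471 (u = (122*(-115))/(-22355) = -14030*(-1/22355) = 2806/4471 ≈ 0.62760)
u + (b*C)*M(6) = 2806/4471 + (35*(-11))*4 = 2806/4471 - 385*4 = 2806/4471 - 1540 = -6882534/4471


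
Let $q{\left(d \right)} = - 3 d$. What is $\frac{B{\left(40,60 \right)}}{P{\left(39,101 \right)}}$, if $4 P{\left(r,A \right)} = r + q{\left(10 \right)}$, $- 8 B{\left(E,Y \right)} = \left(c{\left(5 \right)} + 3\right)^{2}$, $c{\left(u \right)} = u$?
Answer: $- \frac{32}{9} \approx -3.5556$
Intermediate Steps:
$B{\left(E,Y \right)} = -8$ ($B{\left(E,Y \right)} = - \frac{\left(5 + 3\right)^{2}}{8} = - \frac{8^{2}}{8} = \left(- \frac{1}{8}\right) 64 = -8$)
$P{\left(r,A \right)} = - \frac{15}{2} + \frac{r}{4}$ ($P{\left(r,A \right)} = \frac{r - 30}{4} = \frac{-30 + r}{4} = - \frac{15}{2} + \frac{r}{4}$)
$\frac{B{\left(40,60 \right)}}{P{\left(39,101 \right)}} = - \frac{8}{- \frac{15}{2} + \frac{1}{4} \cdot 39} = - \frac{8}{- \frac{15}{2} + \frac{39}{4}} = - \frac{8}{\frac{9}{4}} = \left(-8\right) \frac{4}{9} = - \frac{32}{9}$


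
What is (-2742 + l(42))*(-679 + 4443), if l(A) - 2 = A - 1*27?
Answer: -10256900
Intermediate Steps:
l(A) = -25 + A (l(A) = 2 + (A - 1*27) = 2 + (A - 27) = 2 + (-27 + A) = -25 + A)
(-2742 + l(42))*(-679 + 4443) = (-2742 + (-25 + 42))*(-679 + 4443) = (-2742 + 17)*3764 = -2725*3764 = -10256900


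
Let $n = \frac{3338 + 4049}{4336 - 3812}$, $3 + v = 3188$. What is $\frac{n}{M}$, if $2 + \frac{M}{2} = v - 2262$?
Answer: $\frac{7387}{965208} \approx 0.0076533$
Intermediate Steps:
$v = 3185$ ($v = -3 + 3188 = 3185$)
$n = \frac{7387}{524} \approx 14.097$
$M = 1842$ ($M = -4 + 2 \left(3185 - 2262\right) = -4 + 2 \cdot 923 = -4 + 1846 = 1842$)
$\frac{n}{M} = \frac{7387}{524 \cdot 1842} = \frac{7387}{524} \cdot \frac{1}{1842} = \frac{7387}{965208}$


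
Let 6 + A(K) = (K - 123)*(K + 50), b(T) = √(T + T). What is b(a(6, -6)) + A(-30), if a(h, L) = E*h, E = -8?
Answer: -3066 + 4*I*√6 ≈ -3066.0 + 9.798*I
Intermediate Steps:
a(h, L) = -8*h
b(T) = √2*√T (b(T) = √(2*T) = √2*√T)
A(K) = -6 + (-123 + K)*(50 + K) (A(K) = -6 + (K - 123)*(K + 50) = -6 + (-123 + K)*(50 + K))
b(a(6, -6)) + A(-30) = √2*√(-8*6) + (-6156 + (-30)² - 73*(-30)) = √2*√(-48) + (-6156 + 900 + 2190) = √2*(4*I*√3) - 3066 = 4*I*√6 - 3066 = -3066 + 4*I*√6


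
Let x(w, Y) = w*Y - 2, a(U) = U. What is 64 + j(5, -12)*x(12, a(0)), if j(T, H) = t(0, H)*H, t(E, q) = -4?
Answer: -32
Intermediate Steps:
j(T, H) = -4*H
x(w, Y) = -2 + Y*w (x(w, Y) = Y*w - 2 = -2 + Y*w)
64 + j(5, -12)*x(12, a(0)) = 64 + (-4*(-12))*(-2 + 0*12) = 64 + 48*(-2 + 0) = 64 + 48*(-2) = 64 - 96 = -32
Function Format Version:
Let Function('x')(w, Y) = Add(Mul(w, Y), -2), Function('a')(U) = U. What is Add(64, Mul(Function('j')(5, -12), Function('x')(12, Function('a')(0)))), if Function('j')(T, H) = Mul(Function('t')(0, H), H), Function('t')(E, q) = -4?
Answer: -32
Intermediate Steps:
Function('j')(T, H) = Mul(-4, H)
Function('x')(w, Y) = Add(-2, Mul(Y, w)) (Function('x')(w, Y) = Add(Mul(Y, w), -2) = Add(-2, Mul(Y, w)))
Add(64, Mul(Function('j')(5, -12), Function('x')(12, Function('a')(0)))) = Add(64, Mul(Mul(-4, -12), Add(-2, Mul(0, 12)))) = Add(64, Mul(48, Add(-2, 0))) = Add(64, Mul(48, -2)) = Add(64, -96) = -32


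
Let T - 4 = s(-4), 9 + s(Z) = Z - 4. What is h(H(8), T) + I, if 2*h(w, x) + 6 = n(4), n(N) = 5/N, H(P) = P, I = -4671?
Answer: -37387/8 ≈ -4673.4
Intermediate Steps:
s(Z) = -13 + Z (s(Z) = -9 + (Z - 4) = -9 + (-4 + Z) = -13 + Z)
T = -13 (T = 4 + (-13 - 4) = 4 - 17 = -13)
h(w, x) = -19/8 (h(w, x) = -3 + (5/4)/2 = -3 + (5*(¼))/2 = -3 + (½)*(5/4) = -3 + 5/8 = -19/8)
h(H(8), T) + I = -19/8 - 4671 = -37387/8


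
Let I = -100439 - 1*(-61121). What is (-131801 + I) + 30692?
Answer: -140427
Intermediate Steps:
I = -39318 (I = -100439 + 61121 = -39318)
(-131801 + I) + 30692 = (-131801 - 39318) + 30692 = -171119 + 30692 = -140427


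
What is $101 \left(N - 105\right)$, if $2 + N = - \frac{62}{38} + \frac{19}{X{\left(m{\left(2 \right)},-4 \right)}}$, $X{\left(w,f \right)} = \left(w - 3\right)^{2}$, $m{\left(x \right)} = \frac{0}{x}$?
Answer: $- \frac{1839715}{171} \approx -10759.0$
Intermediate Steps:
$m{\left(x \right)} = 0$
$X{\left(w,f \right)} = \left(-3 + w\right)^{2}$
$N = - \frac{260}{171}$ ($N = -2 + \left(- \frac{62}{38} + \frac{19}{\left(-3 + 0\right)^{2}}\right) = -2 + \left(\left(-62\right) \frac{1}{38} + \frac{19}{\left(-3\right)^{2}}\right) = -2 - \left(\frac{31}{19} - \frac{19}{9}\right) = -2 + \left(- \frac{31}{19} + 19 \cdot \frac{1}{9}\right) = -2 + \left(- \frac{31}{19} + \frac{19}{9}\right) = -2 + \frac{82}{171} = - \frac{260}{171} \approx -1.5205$)
$101 \left(N - 105\right) = 101 \left(- \frac{260}{171} - 105\right) = 101 \left(- \frac{18215}{171}\right) = - \frac{1839715}{171}$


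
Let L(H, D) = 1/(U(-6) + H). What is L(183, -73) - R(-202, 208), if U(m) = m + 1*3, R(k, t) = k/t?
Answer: 4571/4680 ≈ 0.97671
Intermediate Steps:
U(m) = 3 + m (U(m) = m + 3 = 3 + m)
L(H, D) = 1/(-3 + H) (L(H, D) = 1/((3 - 6) + H) = 1/(-3 + H))
L(183, -73) - R(-202, 208) = 1/(-3 + 183) - (-202)/208 = 1/180 - (-202)/208 = 1/180 - 1*(-101/104) = 1/180 + 101/104 = 4571/4680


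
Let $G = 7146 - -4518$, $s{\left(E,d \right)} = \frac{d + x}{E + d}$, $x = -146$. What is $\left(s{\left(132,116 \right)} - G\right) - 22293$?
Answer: $- \frac{4210683}{124} \approx -33957.0$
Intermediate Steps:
$s{\left(E,d \right)} = \frac{-146 + d}{E + d}$ ($s{\left(E,d \right)} = \frac{d - 146}{E + d} = \frac{-146 + d}{E + d}$)
$G = 11664$ ($G = 7146 + 4518 = 11664$)
$\left(s{\left(132,116 \right)} - G\right) - 22293 = \left(\frac{-146 + 116}{132 + 116} - 11664\right) - 22293 = \left(\frac{1}{248} \left(-30\right) - 11664\right) - 22293 = \left(- \frac{15}{124} - 11664\right) - 22293 = - \frac{1446351}{124} - 22293 = - \frac{4210683}{124}$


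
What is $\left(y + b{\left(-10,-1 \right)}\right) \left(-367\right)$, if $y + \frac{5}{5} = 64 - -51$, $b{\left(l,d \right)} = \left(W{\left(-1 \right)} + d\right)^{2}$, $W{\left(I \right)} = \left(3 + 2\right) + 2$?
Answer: $-55050$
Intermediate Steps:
$W{\left(I \right)} = 7$ ($W{\left(I \right)} = 5 + 2 = 7$)
$b{\left(l,d \right)} = \left(7 + d\right)^{2}$
$y = 114$ ($y = -1 + \left(64 - -51\right) = -1 + \left(64 + 51\right) = -1 + 115 = 114$)
$\left(y + b{\left(-10,-1 \right)}\right) \left(-367\right) = \left(114 + \left(7 - 1\right)^{2}\right) \left(-367\right) = \left(114 + 6^{2}\right) \left(-367\right) = \left(114 + 36\right) \left(-367\right) = 150 \left(-367\right) = -55050$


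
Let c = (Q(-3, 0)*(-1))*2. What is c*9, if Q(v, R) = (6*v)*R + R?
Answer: 0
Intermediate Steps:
Q(v, R) = R + 6*R*v (Q(v, R) = 6*R*v + R = R + 6*R*v)
c = 0 (c = ((0*(1 + 6*(-3)))*(-1))*2 = ((0*(1 - 18))*(-1))*2 = ((0*(-17))*(-1))*2 = (0*(-1))*2 = 0*2 = 0)
c*9 = 0*9 = 0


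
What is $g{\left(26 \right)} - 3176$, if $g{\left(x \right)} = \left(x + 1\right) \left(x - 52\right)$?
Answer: $-3878$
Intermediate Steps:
$g{\left(x \right)} = \left(1 + x\right) \left(-52 + x\right)$
$g{\left(26 \right)} - 3176 = \left(-52 + 26^{2} - 1326\right) - 3176 = \left(-52 + 676 - 1326\right) - 3176 = -702 - 3176 = -3878$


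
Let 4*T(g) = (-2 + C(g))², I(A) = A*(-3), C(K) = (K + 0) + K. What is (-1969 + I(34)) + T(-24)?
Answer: -1446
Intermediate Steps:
C(K) = 2*K (C(K) = K + K = 2*K)
I(A) = -3*A
T(g) = (-2 + 2*g)²/4
(-1969 + I(34)) + T(-24) = (-1969 - 3*34) + (-1 - 24)² = (-1969 - 102) + (-25)² = -2071 + 625 = -1446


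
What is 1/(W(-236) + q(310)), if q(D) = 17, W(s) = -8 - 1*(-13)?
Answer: 1/22 ≈ 0.045455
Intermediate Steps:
W(s) = 5 (W(s) = -8 + 13 = 5)
1/(W(-236) + q(310)) = 1/(5 + 17) = 1/22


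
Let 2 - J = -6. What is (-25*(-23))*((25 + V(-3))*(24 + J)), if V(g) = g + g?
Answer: 349600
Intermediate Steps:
J = 8 (J = 2 - 1*(-6) = 2 + 6 = 8)
V(g) = 2*g
(-25*(-23))*((25 + V(-3))*(24 + J)) = (-25*(-23))*((25 + 2*(-3))*(24 + 8)) = 575*((25 - 6)*32) = 575*(19*32) = 575*608 = 349600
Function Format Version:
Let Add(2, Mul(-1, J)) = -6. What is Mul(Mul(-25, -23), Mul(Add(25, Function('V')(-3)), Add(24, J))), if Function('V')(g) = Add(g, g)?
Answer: 349600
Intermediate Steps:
J = 8 (J = Add(2, Mul(-1, -6)) = Add(2, 6) = 8)
Function('V')(g) = Mul(2, g)
Mul(Mul(-25, -23), Mul(Add(25, Function('V')(-3)), Add(24, J))) = Mul(Mul(-25, -23), Mul(Add(25, Mul(2, -3)), Add(24, 8))) = Mul(575, Mul(Add(25, -6), 32)) = Mul(575, Mul(19, 32)) = Mul(575, 608) = 349600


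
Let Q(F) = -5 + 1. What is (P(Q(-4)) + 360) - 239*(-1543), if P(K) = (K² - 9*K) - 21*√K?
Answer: 369189 - 42*I ≈ 3.6919e+5 - 42.0*I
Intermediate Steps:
Q(F) = -4
P(K) = K² - 21*√K - 9*K
(P(Q(-4)) + 360) - 239*(-1543) = (((-4)² - 42*I - 9*(-4)) + 360) - 239*(-1543) = ((16 - 42*I + 36) + 360) + 368777 = ((52 - 42*I) + 360) + 368777 = (412 - 42*I) + 368777 = 369189 - 42*I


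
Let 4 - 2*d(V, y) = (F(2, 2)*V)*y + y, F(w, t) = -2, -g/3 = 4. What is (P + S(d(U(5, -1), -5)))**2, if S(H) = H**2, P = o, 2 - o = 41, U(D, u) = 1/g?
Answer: 4558225/20736 ≈ 219.82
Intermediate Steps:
g = -12 (g = -3*4 = -12)
U(D, u) = -1/12 (U(D, u) = 1/(-12) = -1/12)
d(V, y) = 2 - y/2 + V*y (d(V, y) = 2 - ((-2*V)*y + y)/2 = 2 - (-2*V*y + y)/2 = 2 - (y - 2*V*y)/2 = 2 + (-y/2 + V*y) = 2 - y/2 + V*y)
o = -39 (o = 2 - 1*41 = 2 - 41 = -39)
P = -39
(P + S(d(U(5, -1), -5)))**2 = (-39 + (2 - 1/2*(-5) - 1/12*(-5))**2)**2 = (-39 + (2 + 5/2 + 5/12)**2)**2 = (-39 + (59/12)**2)**2 = (-39 + 3481/144)**2 = (-2135/144)**2 = 4558225/20736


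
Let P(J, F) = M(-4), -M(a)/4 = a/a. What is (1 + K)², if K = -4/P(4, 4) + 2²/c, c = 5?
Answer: 196/25 ≈ 7.8400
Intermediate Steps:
M(a) = -4 (M(a) = -4*a/a = -4*1 = -4)
P(J, F) = -4
K = 9/5 (K = -4/(-4) + 2²/5 = -4*(-¼) + 4*(⅕) = 1 + ⅘ = 9/5 ≈ 1.8000)
(1 + K)² = (1 + 9/5)² = (14/5)² = 196/25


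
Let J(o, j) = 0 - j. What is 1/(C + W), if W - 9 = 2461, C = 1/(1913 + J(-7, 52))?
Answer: 1861/4596671 ≈ 0.00040486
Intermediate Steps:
J(o, j) = -j
C = 1/1861 (C = 1/(1913 - 1*52) = 1/(1913 - 52) = 1/1861 ≈ 0.00053735)
W = 2470 (W = 9 + 2461 = 2470)
1/(C + W) = 1/(1/1861 + 2470) = 1/(4596671/1861) = 1861/4596671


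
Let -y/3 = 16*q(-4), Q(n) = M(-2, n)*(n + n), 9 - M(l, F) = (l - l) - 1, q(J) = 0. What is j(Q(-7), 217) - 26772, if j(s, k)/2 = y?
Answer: -26772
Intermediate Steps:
M(l, F) = 10 (M(l, F) = 9 - ((l - l) - 1) = 9 - (0 - 1) = 9 - 1*(-1) = 9 + 1 = 10)
Q(n) = 20*n (Q(n) = 10*(n + n) = 10*(2*n) = 20*n)
y = 0 (y = -48*0 = -3*0 = 0)
j(s, k) = 0 (j(s, k) = 2*0 = 0)
j(Q(-7), 217) - 26772 = 0 - 26772 = -26772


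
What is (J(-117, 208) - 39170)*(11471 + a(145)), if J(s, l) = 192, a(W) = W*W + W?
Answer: -1272280898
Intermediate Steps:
a(W) = W + W² (a(W) = W² + W = W + W²)
(J(-117, 208) - 39170)*(11471 + a(145)) = (192 - 39170)*(11471 + 145*(1 + 145)) = -38978*(11471 + 145*146) = -38978*(11471 + 21170) = -38978*32641 = -1272280898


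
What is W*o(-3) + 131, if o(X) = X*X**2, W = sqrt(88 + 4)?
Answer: 131 - 54*sqrt(23) ≈ -127.97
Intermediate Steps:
W = 2*sqrt(23) (W = sqrt(92) = 2*sqrt(23) ≈ 9.5917)
o(X) = X**3
W*o(-3) + 131 = (2*sqrt(23))*(-3)**3 + 131 = (2*sqrt(23))*(-27) + 131 = -54*sqrt(23) + 131 = 131 - 54*sqrt(23)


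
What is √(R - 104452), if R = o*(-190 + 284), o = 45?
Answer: I*√100222 ≈ 316.58*I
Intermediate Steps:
R = 4230 (R = 45*(-190 + 284) = 45*94 = 4230)
√(R - 104452) = √(4230 - 104452) = √(-100222) = I*√100222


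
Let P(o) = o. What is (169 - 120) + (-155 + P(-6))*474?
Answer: -76265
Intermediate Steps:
(169 - 120) + (-155 + P(-6))*474 = (169 - 120) + (-155 - 6)*474 = 49 - 161*474 = 49 - 76314 = -76265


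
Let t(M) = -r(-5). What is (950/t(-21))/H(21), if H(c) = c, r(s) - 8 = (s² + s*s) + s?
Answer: -950/1113 ≈ -0.85355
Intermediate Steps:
r(s) = 8 + s + 2*s² (r(s) = 8 + ((s² + s*s) + s) = 8 + ((s² + s²) + s) = 8 + (2*s² + s) = 8 + (s + 2*s²) = 8 + s + 2*s²)
t(M) = -53 (t(M) = -(8 - 5 + 2*(-5)²) = -(8 - 5 + 2*25) = -(8 - 5 + 50) = -1*53 = -53)
(950/t(-21))/H(21) = (950/(-53))/21 = (950*(-1/53))*(1/21) = -950/53*1/21 = -950/1113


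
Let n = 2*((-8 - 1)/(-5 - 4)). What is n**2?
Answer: 4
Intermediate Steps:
n = 2 (n = 2*(-9/(-9)) = 2*(-9*(-1/9)) = 2*1 = 2)
n**2 = 2**2 = 4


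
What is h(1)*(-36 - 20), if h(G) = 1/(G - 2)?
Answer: 56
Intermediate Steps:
h(G) = 1/(-2 + G)
h(1)*(-36 - 20) = (-36 - 20)/(-2 + 1) = -56/(-1) = -1*(-56) = 56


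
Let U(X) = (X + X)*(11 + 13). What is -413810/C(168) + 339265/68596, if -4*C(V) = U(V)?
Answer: 3633708625/17286192 ≈ 210.21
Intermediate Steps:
U(X) = 48*X (U(X) = (2*X)*24 = 48*X)
C(V) = -12*V
-413810/C(168) + 339265/68596 = -413810/((-12*168)) + 339265/68596 = -413810/(-2016) + 339265*(1/68596) = -413810*(-1/2016) + 339265/68596 = 206905/1008 + 339265/68596 = 3633708625/17286192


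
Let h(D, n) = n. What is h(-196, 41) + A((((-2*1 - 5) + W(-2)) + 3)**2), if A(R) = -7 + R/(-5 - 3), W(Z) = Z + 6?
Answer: 34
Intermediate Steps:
W(Z) = 6 + Z
A(R) = -7 - R/8 (A(R) = -7 + R/(-8) = -7 - R/8)
h(-196, 41) + A((((-2*1 - 5) + W(-2)) + 3)**2) = 41 + (-7 - (((-2*1 - 5) + (6 - 2)) + 3)**2/8) = 41 + (-7 - (((-2 - 5) + 4) + 3)**2/8) = 41 + (-7 - ((-7 + 4) + 3)**2/8) = 41 + (-7 - (-3 + 3)**2/8) = 41 + (-7 - 1/8*0**2) = 41 + (-7 - 1/8*0) = 41 + (-7 + 0) = 41 - 7 = 34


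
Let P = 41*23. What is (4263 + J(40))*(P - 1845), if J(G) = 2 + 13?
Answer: -3858756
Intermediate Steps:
J(G) = 15
P = 943
(4263 + J(40))*(P - 1845) = (4263 + 15)*(943 - 1845) = 4278*(-902) = -3858756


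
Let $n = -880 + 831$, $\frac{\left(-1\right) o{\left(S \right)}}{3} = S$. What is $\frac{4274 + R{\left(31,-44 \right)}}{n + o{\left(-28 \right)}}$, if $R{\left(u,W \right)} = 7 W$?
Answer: $\frac{3966}{35} \approx 113.31$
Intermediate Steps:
$o{\left(S \right)} = - 3 S$
$n = -49$
$\frac{4274 + R{\left(31,-44 \right)}}{n + o{\left(-28 \right)}} = \frac{4274 + 7 \left(-44\right)}{-49 - -84} = \frac{4274 - 308}{-49 + 84} = \frac{3966}{35}$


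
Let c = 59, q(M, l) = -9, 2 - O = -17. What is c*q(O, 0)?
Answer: -531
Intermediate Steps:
O = 19 (O = 2 - 1*(-17) = 2 + 17 = 19)
c*q(O, 0) = 59*(-9) = -531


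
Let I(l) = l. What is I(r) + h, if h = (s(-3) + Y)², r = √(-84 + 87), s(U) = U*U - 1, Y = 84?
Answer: 8464 + √3 ≈ 8465.7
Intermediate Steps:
s(U) = -1 + U² (s(U) = U² - 1 = -1 + U²)
r = √3 ≈ 1.7320
h = 8464 (h = ((-1 + (-3)²) + 84)² = ((-1 + 9) + 84)² = (8 + 84)² = 92² = 8464)
I(r) + h = √3 + 8464 = 8464 + √3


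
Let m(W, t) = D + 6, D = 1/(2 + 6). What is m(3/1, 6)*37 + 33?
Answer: 2077/8 ≈ 259.63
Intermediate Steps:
D = 1/8 ≈ 0.12500
m(W, t) = 49/8 (m(W, t) = 1/8 + 6 = 49/8)
m(3/1, 6)*37 + 33 = (49/8)*37 + 33 = 1813/8 + 33 = 2077/8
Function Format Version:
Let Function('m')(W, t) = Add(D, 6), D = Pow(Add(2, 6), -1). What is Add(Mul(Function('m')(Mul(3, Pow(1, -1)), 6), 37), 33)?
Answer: Rational(2077, 8) ≈ 259.63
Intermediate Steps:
D = Rational(1, 8) (D = Pow(8, -1) = Rational(1, 8) ≈ 0.12500)
Function('m')(W, t) = Rational(49, 8) (Function('m')(W, t) = Add(Rational(1, 8), 6) = Rational(49, 8))
Add(Mul(Function('m')(Mul(3, Pow(1, -1)), 6), 37), 33) = Add(Mul(Rational(49, 8), 37), 33) = Add(Rational(1813, 8), 33) = Rational(2077, 8)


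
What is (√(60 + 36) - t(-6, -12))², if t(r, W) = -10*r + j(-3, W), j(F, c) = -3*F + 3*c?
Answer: 1185 - 264*√6 ≈ 538.33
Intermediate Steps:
t(r, W) = 9 - 10*r + 3*W (t(r, W) = -10*r + (-3*(-3) + 3*W) = -10*r + (9 + 3*W) = 9 - 10*r + 3*W)
(√(60 + 36) - t(-6, -12))² = (√(60 + 36) - (9 - 10*(-6) + 3*(-12)))² = (√96 - (9 + 60 - 36))² = (4*√6 - 1*33)² = (4*√6 - 33)² = (-33 + 4*√6)²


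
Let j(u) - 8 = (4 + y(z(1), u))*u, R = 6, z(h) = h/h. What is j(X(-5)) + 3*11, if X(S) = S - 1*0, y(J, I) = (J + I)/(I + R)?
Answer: 41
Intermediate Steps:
z(h) = 1
y(J, I) = (I + J)/(6 + I) (y(J, I) = (J + I)/(I + 6) = (I + J)/(6 + I))
X(S) = S (X(S) = S + 0 = S)
j(u) = 8 + u*(4 + (1 + u)/(6 + u)) (j(u) = 8 + (4 + (u + 1)/(6 + u))*u = 8 + (4 + (1 + u)/(6 + u))*u = 8 + u*(4 + (1 + u)/(6 + u)))
j(X(-5)) + 3*11 = (48 + 5*(-5)² + 33*(-5))/(6 - 5) + 3*11 = (48 + 5*25 - 165)/1 + 33 = 1*(48 + 125 - 165) + 33 = 1*8 + 33 = 8 + 33 = 41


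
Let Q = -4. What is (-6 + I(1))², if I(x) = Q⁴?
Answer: 62500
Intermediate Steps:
I(x) = 256 (I(x) = (-4)⁴ = 256)
(-6 + I(1))² = (-6 + 256)² = 250² = 62500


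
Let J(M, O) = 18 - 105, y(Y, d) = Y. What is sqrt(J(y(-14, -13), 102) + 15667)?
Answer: 2*sqrt(3895) ≈ 124.82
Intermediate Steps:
J(M, O) = -87
sqrt(J(y(-14, -13), 102) + 15667) = sqrt(-87 + 15667) = sqrt(15580) = 2*sqrt(3895)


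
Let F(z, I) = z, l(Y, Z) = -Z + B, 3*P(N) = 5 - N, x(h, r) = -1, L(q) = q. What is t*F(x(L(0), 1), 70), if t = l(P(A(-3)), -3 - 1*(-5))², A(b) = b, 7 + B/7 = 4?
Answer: -529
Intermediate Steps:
B = -21 (B = -49 + 7*4 = -49 + 28 = -21)
P(N) = 5/3 - N/3 (P(N) = (5 - N)/3 = 5/3 - N/3)
l(Y, Z) = -21 - Z (l(Y, Z) = -Z - 21 = -21 - Z)
t = 529 (t = (-21 - (-3 - 1*(-5)))² = (-21 - (-3 + 5))² = (-21 - 1*2)² = (-21 - 2)² = (-23)² = 529)
t*F(x(L(0), 1), 70) = 529*(-1) = -529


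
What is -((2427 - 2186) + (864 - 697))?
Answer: -408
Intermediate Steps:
-((2427 - 2186) + (864 - 697)) = -(241 + 167) = -1*408 = -408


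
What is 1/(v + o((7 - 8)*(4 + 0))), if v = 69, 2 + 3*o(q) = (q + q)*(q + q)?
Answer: 3/269 ≈ 0.011152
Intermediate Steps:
o(q) = -⅔ + 4*q²/3 (o(q) = -⅔ + ((q + q)*(q + q))/3 = -⅔ + ((2*q)*(2*q))/3 = -⅔ + (4*q²)/3 = -⅔ + 4*q²/3)
1/(v + o((7 - 8)*(4 + 0))) = 1/(69 + (-⅔ + 4*((7 - 8)*(4 + 0))²/3)) = 1/(69 + (-⅔ + 4*(-1*4)²/3)) = 1/(69 + (-⅔ + (4/3)*(-4)²)) = 1/(69 + (-⅔ + (4/3)*16)) = 1/(69 + (-⅔ + 64/3)) = 1/(69 + 62/3) = 1/(269/3) = 3/269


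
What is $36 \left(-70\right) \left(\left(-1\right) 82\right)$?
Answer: $206640$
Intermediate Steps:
$36 \left(-70\right) \left(\left(-1\right) 82\right) = \left(-2520\right) \left(-82\right) = 206640$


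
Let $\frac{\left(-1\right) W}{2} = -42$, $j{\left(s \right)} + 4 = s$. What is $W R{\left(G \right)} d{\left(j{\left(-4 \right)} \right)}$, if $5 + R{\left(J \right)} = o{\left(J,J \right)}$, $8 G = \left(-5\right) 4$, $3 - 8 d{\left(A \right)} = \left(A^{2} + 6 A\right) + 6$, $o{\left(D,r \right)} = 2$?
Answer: $\frac{1197}{2} \approx 598.5$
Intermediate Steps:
$j{\left(s \right)} = -4 + s$
$d{\left(A \right)} = - \frac{3}{8} - \frac{3 A}{4} - \frac{A^{2}}{8}$ ($d{\left(A \right)} = \frac{3}{8} - \frac{\left(A^{2} + 6 A\right) + 6}{8} = \frac{3}{8} - \frac{6 + A^{2} + 6 A}{8} = \frac{3}{8} - \left(\frac{3}{4} + \frac{A^{2}}{8} + \frac{3 A}{4}\right) = - \frac{3}{8} - \frac{3 A}{4} - \frac{A^{2}}{8}$)
$W = 84$ ($W = \left(-2\right) \left(-42\right) = 84$)
$G = - \frac{5}{2}$ ($G = \frac{\left(-5\right) 4}{8} = \frac{1}{8} \left(-20\right) = - \frac{5}{2} \approx -2.5$)
$R{\left(J \right)} = -3$ ($R{\left(J \right)} = -5 + 2 = -3$)
$W R{\left(G \right)} d{\left(j{\left(-4 \right)} \right)} = 84 \left(-3\right) \left(- \frac{3}{8} - \frac{3 \left(-4 - 4\right)}{4} - \frac{\left(-4 - 4\right)^{2}}{8}\right) = - 252 \left(- \frac{3}{8} - -6 - \frac{\left(-8\right)^{2}}{8}\right) = - 252 \left(- \frac{3}{8} + 6 - 8\right) = \left(-252\right) \left(- \frac{19}{8}\right) = \frac{1197}{2}$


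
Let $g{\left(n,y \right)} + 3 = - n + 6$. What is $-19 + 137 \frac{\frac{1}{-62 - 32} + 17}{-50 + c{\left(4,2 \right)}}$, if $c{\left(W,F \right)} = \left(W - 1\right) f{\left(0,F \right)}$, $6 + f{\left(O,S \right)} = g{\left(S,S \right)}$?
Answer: $- \frac{334879}{6110} \approx -54.808$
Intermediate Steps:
$g{\left(n,y \right)} = 3 - n$ ($g{\left(n,y \right)} = -3 - \left(-6 + n\right) = 3 - n$)
$f{\left(O,S \right)} = -3 - S$ ($f{\left(O,S \right)} = -6 - \left(-3 + S\right) = -3 - S$)
$c{\left(W,F \right)} = \left(-1 + W\right) \left(-3 - F\right)$ ($c{\left(W,F \right)} = \left(W - 1\right) \left(-3 - F\right) = \left(-1 + W\right) \left(-3 - F\right)$)
$-19 + 137 \frac{\frac{1}{-62 - 32} + 17}{-50 + c{\left(4,2 \right)}} = -19 + 137 \frac{\frac{1}{-62 - 32} + 17}{-50 - \left(-1 + 4\right) \left(3 + 2\right)} = -19 + 137 \frac{\frac{1}{-94} + 17}{-50 - 3 \cdot 5} = -19 + 137 \frac{- \frac{1}{94} + 17}{-50 - 15} = -19 + 137 \frac{1597}{94 \left(-65\right)} = -19 + 137 \cdot \frac{1597}{94} \left(- \frac{1}{65}\right) = -19 + 137 \left(- \frac{1597}{6110}\right) = -19 - \frac{218789}{6110} = - \frac{334879}{6110}$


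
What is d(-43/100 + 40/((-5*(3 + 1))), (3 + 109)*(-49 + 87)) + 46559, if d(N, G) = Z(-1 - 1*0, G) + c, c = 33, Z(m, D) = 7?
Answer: 46599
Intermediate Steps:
d(N, G) = 40 (d(N, G) = 7 + 33 = 40)
d(-43/100 + 40/((-5*(3 + 1))), (3 + 109)*(-49 + 87)) + 46559 = 40 + 46559 = 46599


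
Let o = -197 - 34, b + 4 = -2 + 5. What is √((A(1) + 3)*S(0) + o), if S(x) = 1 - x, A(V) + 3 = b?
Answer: 2*I*√58 ≈ 15.232*I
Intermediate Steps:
b = -1 (b = -4 + (-2 + 5) = -4 + 3 = -1)
A(V) = -4 (A(V) = -3 - 1 = -4)
o = -231
√((A(1) + 3)*S(0) + o) = √((-4 + 3)*(1 - 1*0) - 231) = √(-(1 + 0) - 231) = √(-1*1 - 231) = √(-1 - 231) = √(-232) = 2*I*√58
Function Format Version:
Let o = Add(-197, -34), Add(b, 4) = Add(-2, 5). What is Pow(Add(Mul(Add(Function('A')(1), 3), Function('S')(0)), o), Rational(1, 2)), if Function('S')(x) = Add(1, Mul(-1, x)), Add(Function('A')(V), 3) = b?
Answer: Mul(2, I, Pow(58, Rational(1, 2))) ≈ Mul(15.232, I)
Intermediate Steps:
b = -1 (b = Add(-4, Add(-2, 5)) = Add(-4, 3) = -1)
Function('A')(V) = -4 (Function('A')(V) = Add(-3, -1) = -4)
o = -231
Pow(Add(Mul(Add(Function('A')(1), 3), Function('S')(0)), o), Rational(1, 2)) = Pow(Add(Mul(Add(-4, 3), Add(1, Mul(-1, 0))), -231), Rational(1, 2)) = Pow(Add(Mul(-1, Add(1, 0)), -231), Rational(1, 2)) = Pow(Add(Mul(-1, 1), -231), Rational(1, 2)) = Pow(Add(-1, -231), Rational(1, 2)) = Pow(-232, Rational(1, 2)) = Mul(2, I, Pow(58, Rational(1, 2)))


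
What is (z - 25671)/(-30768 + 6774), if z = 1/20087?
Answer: 257826688/240983739 ≈ 1.0699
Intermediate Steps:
z = 1/20087 ≈ 4.9783e-5
(z - 25671)/(-30768 + 6774) = (1/20087 - 25671)/(-30768 + 6774) = -515653376/20087/(-23994) = -515653376/20087*(-1/23994) = 257826688/240983739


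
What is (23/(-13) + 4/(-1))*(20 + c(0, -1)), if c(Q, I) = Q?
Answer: -1500/13 ≈ -115.38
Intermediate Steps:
(23/(-13) + 4/(-1))*(20 + c(0, -1)) = (23/(-13) + 4/(-1))*(20 + 0) = (23*(-1/13) + 4*(-1))*20 = (-23/13 - 4)*20 = -75/13*20 = -1500/13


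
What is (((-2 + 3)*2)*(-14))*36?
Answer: -1008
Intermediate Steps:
(((-2 + 3)*2)*(-14))*36 = ((1*2)*(-14))*36 = (2*(-14))*36 = -28*36 = -1008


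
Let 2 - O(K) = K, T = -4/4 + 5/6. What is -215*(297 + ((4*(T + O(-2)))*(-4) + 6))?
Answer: -155875/3 ≈ -51958.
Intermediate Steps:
T = -1/6 (T = -4*1/4 + 5*(1/6) = -1 + 5/6 = -1/6 ≈ -0.16667)
O(K) = 2 - K
-215*(297 + ((4*(T + O(-2)))*(-4) + 6)) = -215*(297 + ((4*(-1/6 + (2 - 1*(-2))))*(-4) + 6)) = -215*(297 + ((4*(-1/6 + (2 + 2)))*(-4) + 6)) = -215*(297 + ((4*(-1/6 + 4))*(-4) + 6)) = -215*(297 + ((4*(23/6))*(-4) + 6)) = -215*(297 + ((46/3)*(-4) + 6)) = -215*(297 + (-184/3 + 6)) = -215*(297 - 166/3) = -215*725/3 = -155875/3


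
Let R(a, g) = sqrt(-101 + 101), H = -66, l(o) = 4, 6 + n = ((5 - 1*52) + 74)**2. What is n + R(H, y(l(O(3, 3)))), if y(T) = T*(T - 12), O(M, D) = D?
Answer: 723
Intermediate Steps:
n = 723 (n = -6 + ((5 - 1*52) + 74)**2 = -6 + ((5 - 52) + 74)**2 = -6 + (-47 + 74)**2 = -6 + 27**2 = -6 + 729 = 723)
y(T) = T*(-12 + T)
R(a, g) = 0 (R(a, g) = sqrt(0) = 0)
n + R(H, y(l(O(3, 3)))) = 723 + 0 = 723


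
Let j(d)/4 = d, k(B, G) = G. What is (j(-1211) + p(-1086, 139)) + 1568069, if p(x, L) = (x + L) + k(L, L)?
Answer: 1562417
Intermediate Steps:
j(d) = 4*d
p(x, L) = x + 2*L (p(x, L) = (x + L) + L = (L + x) + L = x + 2*L)
(j(-1211) + p(-1086, 139)) + 1568069 = (4*(-1211) + (-1086 + 2*139)) + 1568069 = (-4844 + (-1086 + 278)) + 1568069 = (-4844 - 808) + 1568069 = -5652 + 1568069 = 1562417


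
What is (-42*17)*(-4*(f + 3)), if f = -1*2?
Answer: 2856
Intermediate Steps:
f = -2
(-42*17)*(-4*(f + 3)) = (-42*17)*(-4*(-2 + 3)) = -(-2856) = -714*(-4) = 2856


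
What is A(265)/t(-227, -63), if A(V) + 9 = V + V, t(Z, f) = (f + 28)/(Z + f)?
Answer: 30218/7 ≈ 4316.9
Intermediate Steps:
t(Z, f) = (28 + f)/(Z + f)
A(V) = -9 + 2*V (A(V) = -9 + (V + V) = -9 + 2*V)
A(265)/t(-227, -63) = (-9 + 2*265)/(((28 - 63)/(-227 - 63))) = (-9 + 530)/((-35/(-290))) = 521/((-1/290*(-35))) = 521/(7/58) = 521*(58/7) = 30218/7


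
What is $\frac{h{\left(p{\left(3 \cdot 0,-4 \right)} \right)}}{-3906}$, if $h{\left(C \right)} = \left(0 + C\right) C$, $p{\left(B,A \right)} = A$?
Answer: $- \frac{8}{1953} \approx -0.0040963$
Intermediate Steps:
$h{\left(C \right)} = C^{2}$ ($h{\left(C \right)} = C C = C^{2}$)
$\frac{h{\left(p{\left(3 \cdot 0,-4 \right)} \right)}}{-3906} = \frac{\left(-4\right)^{2}}{-3906} = 16 \left(- \frac{1}{3906}\right) = - \frac{8}{1953}$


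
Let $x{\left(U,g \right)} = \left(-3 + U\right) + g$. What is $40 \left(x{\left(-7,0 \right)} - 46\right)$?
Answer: $-2240$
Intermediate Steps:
$x{\left(U,g \right)} = -3 + U + g$
$40 \left(x{\left(-7,0 \right)} - 46\right) = 40 \left(\left(-3 - 7 + 0\right) - 46\right) = 40 \left(-10 - 46\right) = 40 \left(-56\right) = -2240$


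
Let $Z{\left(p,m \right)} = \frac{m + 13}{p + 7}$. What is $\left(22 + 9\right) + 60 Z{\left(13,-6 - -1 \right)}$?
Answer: $55$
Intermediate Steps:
$Z{\left(p,m \right)} = \frac{13 + m}{7 + p}$
$\left(22 + 9\right) + 60 Z{\left(13,-6 - -1 \right)} = \left(22 + 9\right) + 60 \frac{13 - 5}{7 + 13} = 31 + 60 \frac{13 + \left(-6 + 1\right)}{20} = 31 + 60 \frac{13 - 5}{20} = 31 + 60 \cdot \frac{1}{20} \cdot 8 = 31 + 60 \cdot \frac{2}{5} = 31 + 24 = 55$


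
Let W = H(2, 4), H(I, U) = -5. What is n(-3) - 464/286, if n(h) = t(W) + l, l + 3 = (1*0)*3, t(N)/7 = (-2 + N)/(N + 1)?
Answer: 4363/572 ≈ 7.6276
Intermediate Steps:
W = -5
t(N) = 7*(-2 + N)/(1 + N) (t(N) = 7*((-2 + N)/(N + 1)) = 7*((-2 + N)/(1 + N)) = 7*(-2 + N)/(1 + N))
l = -3 (l = -3 + (1*0)*3 = -3 + 0*3 = -3 + 0 = -3)
n(h) = 37/4 (n(h) = 7*(-2 - 5)/(1 - 5) - 3 = 7*(-7)/(-4) - 3 = 7*(-¼)*(-7) - 3 = 49/4 - 3 = 37/4)
n(-3) - 464/286 = 37/4 - 464/286 = 37/4 - 464*1/286 = 37/4 - 232/143 = 4363/572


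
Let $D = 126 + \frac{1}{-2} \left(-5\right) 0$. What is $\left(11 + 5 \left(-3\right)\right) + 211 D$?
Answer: $26582$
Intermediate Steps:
$D = 126$ ($D = 126 + \left(- \frac{1}{2}\right) \left(-5\right) 0 = 126 + \frac{5}{2} \cdot 0 = 126 + 0 = 126$)
$\left(11 + 5 \left(-3\right)\right) + 211 D = \left(11 + 5 \left(-3\right)\right) + 211 \cdot 126 = \left(11 - 15\right) + 26586 = -4 + 26586 = 26582$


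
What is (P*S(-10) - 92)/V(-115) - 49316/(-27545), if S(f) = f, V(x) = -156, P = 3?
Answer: 5526893/2148510 ≈ 2.5724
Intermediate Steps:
(P*S(-10) - 92)/V(-115) - 49316/(-27545) = (3*(-10) - 92)/(-156) - 49316/(-27545) = (-30 - 92)*(-1/156) - 49316*(-1/27545) = -122*(-1/156) + 49316/27545 = 61/78 + 49316/27545 = 5526893/2148510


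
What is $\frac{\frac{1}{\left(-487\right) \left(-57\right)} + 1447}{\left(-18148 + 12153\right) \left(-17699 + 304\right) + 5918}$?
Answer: $\frac{40167274}{2894956768737} \approx 1.3875 \cdot 10^{-5}$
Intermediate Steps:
$\frac{\frac{1}{\left(-487\right) \left(-57\right)} + 1447}{\left(-18148 + 12153\right) \left(-17699 + 304\right) + 5918} = \frac{\frac{1}{27759} + 1447}{\left(-5995\right) \left(-17395\right) + 5918} = \frac{\frac{1}{27759} + 1447}{104283025 + 5918} = \frac{40167274}{27759 \cdot 104288943} = \frac{40167274}{27759} \cdot \frac{1}{104288943} = \frac{40167274}{2894956768737}$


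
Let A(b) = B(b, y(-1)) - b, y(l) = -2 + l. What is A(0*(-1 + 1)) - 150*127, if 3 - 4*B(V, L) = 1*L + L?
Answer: -76191/4 ≈ -19048.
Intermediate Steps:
B(V, L) = 3/4 - L/2 (B(V, L) = 3/4 - (1*L + L)/4 = 3/4 - (L + L)/4 = 3/4 - L/2)
A(b) = 9/4 - b (A(b) = (3/4 - (-2 - 1)/2) - b = (3/4 - 1/2*(-3)) - b = (3/4 + 3/2) - b = 9/4 - b)
A(0*(-1 + 1)) - 150*127 = (9/4 - 0*(-1 + 1)) - 150*127 = (9/4 - 0*0) - 19050 = (9/4 - 1*0) - 19050 = (9/4 + 0) - 19050 = 9/4 - 19050 = -76191/4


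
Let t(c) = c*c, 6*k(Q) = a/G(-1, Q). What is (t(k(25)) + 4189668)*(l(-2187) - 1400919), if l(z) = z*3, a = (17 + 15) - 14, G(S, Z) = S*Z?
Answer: -737109242113464/125 ≈ -5.8969e+12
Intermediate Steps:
a = 18 (a = 32 - 14 = 18)
k(Q) = -3/Q (k(Q) = (18/((-Q)))/6 = (18*(-1/Q))/6 = (-18/Q)/6 = -3/Q)
t(c) = c²
l(z) = 3*z
(t(k(25)) + 4189668)*(l(-2187) - 1400919) = ((-3/25)² + 4189668)*(3*(-2187) - 1400919) = ((-3*1/25)² + 4189668)*(-6561 - 1400919) = ((-3/25)² + 4189668)*(-1407480) = (9/625 + 4189668)*(-1407480) = (2618542509/625)*(-1407480) = -737109242113464/125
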